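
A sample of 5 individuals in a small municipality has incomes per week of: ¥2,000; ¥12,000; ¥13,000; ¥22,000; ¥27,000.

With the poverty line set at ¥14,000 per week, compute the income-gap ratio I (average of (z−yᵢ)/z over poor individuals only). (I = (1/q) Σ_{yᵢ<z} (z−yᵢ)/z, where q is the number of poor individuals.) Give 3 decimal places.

0.357

Incomes under z: ¥2,000, ¥12,000, ¥13,000 (q = 3 of N = 5).
Relative gaps: 0.8571, 0.1429, 0.0714; sum = 1.071429.
The income-gap ratio divides by q (the poor only): 1.071429 / 3 = 0.357.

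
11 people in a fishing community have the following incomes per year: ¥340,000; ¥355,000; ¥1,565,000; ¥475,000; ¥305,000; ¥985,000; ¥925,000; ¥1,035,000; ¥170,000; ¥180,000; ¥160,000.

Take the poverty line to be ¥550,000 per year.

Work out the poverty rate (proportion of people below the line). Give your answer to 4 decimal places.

0.6364

7 of the 11 people have income below ¥550,000.
H = 7/11 = 0.6364.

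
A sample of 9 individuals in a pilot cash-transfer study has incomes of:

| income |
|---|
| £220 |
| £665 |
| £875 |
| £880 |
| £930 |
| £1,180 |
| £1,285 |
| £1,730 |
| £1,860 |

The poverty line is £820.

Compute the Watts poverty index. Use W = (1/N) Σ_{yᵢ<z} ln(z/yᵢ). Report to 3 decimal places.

Below z: £220, £665 (q = 2 of N = 9).
ln(z/y) terms: ln(820/220) = 1.3157; ln(820/665) = 0.2095.
W = 1.525194 / 9 = 0.169.

0.169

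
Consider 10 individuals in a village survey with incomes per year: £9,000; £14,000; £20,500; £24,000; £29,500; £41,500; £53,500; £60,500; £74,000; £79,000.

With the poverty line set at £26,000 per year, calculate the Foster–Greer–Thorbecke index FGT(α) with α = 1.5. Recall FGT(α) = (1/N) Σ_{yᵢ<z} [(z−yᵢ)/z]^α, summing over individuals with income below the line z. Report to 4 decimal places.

Poor units: £9,000, £14,000, £20,500, £24,000 (q = 4 of N = 10).
Shortfall ratios: (26000−9000)/26000 = 0.6538; (26000−14000)/26000 = 0.4615; (26000−20500)/26000 = 0.2115; (26000−24000)/26000 = 0.0769.
Raised to α = 1.5: 0.52870; 0.31355; 0.09729; 0.02133.
Sum = 0.960887; FGT(1.5) = 0.960887 / 10 = 0.0961.

0.0961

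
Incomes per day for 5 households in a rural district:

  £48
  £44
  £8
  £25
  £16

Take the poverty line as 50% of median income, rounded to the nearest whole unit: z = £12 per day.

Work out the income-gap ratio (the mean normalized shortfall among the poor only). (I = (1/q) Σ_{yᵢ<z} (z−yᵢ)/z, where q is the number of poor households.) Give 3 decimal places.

0.333

Poor units: £8 (q = 1 of N = 5).
Shortfall ratios (z−y)/z: 0.3333; sum = 0.333333.
The income-gap ratio divides by q (the poor only): 0.333333 / 1 = 0.333.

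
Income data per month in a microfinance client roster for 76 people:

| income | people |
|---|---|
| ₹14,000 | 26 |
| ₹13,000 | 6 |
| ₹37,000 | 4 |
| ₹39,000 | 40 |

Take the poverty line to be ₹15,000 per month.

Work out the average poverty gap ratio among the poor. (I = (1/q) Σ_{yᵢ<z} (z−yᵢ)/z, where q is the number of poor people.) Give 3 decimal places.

Below the line: 6×₹13,000, 26×₹14,000 (q = 32 of N = 76).
Shortfall ratios (z−y)/z: 0.1333 (×6), 0.0667 (×26); sum = 2.533333.
The income-gap ratio divides by q (the poor only): 2.533333 / 32 = 0.079.

0.079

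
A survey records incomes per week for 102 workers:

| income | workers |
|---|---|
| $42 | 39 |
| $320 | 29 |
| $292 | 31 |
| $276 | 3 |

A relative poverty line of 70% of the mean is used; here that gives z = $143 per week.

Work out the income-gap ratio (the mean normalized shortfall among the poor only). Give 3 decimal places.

Below the line: 39×$42 (q = 39 of N = 102).
Shortfall ratios (z−y)/z: 0.7063 (×39); sum = 27.545455.
The income-gap ratio divides by q (the poor only): 27.545455 / 39 = 0.706.

0.706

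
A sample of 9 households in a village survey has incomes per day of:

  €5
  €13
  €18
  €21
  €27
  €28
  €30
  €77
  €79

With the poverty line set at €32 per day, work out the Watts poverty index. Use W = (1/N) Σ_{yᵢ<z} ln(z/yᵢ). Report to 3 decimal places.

0.458

Poor units: €5, €13, €18, €21, €27, €28, €30 (q = 7 of N = 9).
Log shortfalls: ln(32/5) = 1.8563; ln(32/13) = 0.9008; ln(32/18) = 0.5754; ln(32/21) = 0.4212; ln(32/27) = 0.1699; ln(32/28) = 0.1335; ln(32/30) = 0.0645.
W = 4.121631 / 9 = 0.458.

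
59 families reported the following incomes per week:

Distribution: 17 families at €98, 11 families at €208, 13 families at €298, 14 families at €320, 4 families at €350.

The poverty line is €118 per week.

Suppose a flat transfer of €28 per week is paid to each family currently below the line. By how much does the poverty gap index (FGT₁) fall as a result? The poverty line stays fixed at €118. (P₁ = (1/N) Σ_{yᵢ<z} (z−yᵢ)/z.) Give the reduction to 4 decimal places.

Before: below the line — 17×€98; poverty gap index (FGT₁) = 0.048837.
After the €28 transfer: below the line — none; poverty gap index (FGT₁) = 0.000000.
Reduction = 0.048837 − 0.000000 = 0.0488.

0.0488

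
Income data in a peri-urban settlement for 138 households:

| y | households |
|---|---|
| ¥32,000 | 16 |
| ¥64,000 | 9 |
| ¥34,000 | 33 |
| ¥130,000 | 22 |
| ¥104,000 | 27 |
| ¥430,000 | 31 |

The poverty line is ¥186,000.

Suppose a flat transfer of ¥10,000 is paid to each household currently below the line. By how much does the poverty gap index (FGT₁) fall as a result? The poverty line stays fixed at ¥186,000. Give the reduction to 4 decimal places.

Before: below the line — 16×¥32,000, 33×¥34,000, 9×¥64,000, 27×¥104,000, 22×¥130,000; poverty gap index (FGT₁) = 0.468443.
After the ¥10,000 transfer: below the line — 16×¥42,000, 33×¥44,000, 9×¥74,000, 27×¥114,000, 22×¥140,000; poverty gap index (FGT₁) = 0.426757.
Reduction = 0.468443 − 0.426757 = 0.0417.

0.0417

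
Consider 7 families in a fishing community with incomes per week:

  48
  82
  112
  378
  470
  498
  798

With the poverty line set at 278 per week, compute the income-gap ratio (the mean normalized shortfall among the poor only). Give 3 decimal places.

Incomes under z: 48, 82, 112 (q = 3 of N = 7).
Relative gaps: 0.8273, 0.7050, 0.5971; sum = 2.129496.
The income-gap ratio divides by q (the poor only): 2.129496 / 3 = 0.710.

0.710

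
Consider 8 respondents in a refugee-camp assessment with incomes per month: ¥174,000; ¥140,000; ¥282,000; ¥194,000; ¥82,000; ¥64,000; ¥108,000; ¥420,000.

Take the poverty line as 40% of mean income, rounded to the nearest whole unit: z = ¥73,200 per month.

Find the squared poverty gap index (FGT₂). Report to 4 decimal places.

Incomes under z: ¥64,000 (q = 1 of N = 8).
Normalized shortfalls: (73200−64000)/73200 = 0.1257.
Squared: 0.0158.
Sum = 0.015796; P₂ = 0.015796 / 8 = 0.0020.

0.0020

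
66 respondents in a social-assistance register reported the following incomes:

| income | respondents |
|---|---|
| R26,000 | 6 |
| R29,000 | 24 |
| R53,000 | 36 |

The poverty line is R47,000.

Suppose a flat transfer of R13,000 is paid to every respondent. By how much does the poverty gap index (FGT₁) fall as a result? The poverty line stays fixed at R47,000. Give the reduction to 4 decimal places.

Before: below the line — 6×R26,000, 24×R29,000; poverty gap index (FGT₁) = 0.179884.
After the R13,000 transfer: below the line — 6×R39,000, 24×R42,000; poverty gap index (FGT₁) = 0.054159.
Reduction = 0.179884 − 0.054159 = 0.1257.

0.1257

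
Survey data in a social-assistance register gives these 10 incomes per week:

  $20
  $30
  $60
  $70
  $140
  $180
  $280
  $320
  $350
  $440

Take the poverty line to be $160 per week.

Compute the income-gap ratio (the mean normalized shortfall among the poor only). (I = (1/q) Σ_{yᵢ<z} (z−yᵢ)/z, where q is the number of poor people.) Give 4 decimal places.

0.6000

Poor units: $20, $30, $60, $70, $140 (q = 5 of N = 10).
Relative gaps: 0.8750, 0.8125, 0.6250, 0.5625, 0.1250; sum = 3.000000.
I averages over the q = 5 poor units only: 3.000000 / 5 = 0.6000.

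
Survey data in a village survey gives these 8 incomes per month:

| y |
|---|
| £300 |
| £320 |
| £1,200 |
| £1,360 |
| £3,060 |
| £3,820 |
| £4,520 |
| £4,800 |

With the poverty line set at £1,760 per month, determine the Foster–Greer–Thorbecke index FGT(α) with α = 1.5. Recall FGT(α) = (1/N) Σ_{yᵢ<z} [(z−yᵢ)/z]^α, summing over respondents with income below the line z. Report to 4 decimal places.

0.2229

Below z: £300, £320, £1,200, £1,360 (q = 4 of N = 8).
Relative gaps: (1760−300)/1760 = 0.8295; (1760−320)/1760 = 0.8182; (1760−1200)/1760 = 0.3182; (1760−1360)/1760 = 0.2273.
Raised to α = 1.5: 0.75554; 0.74007; 0.17948; 0.10835.
Sum = 1.783445; FGT(1.5) = 1.783445 / 8 = 0.2229.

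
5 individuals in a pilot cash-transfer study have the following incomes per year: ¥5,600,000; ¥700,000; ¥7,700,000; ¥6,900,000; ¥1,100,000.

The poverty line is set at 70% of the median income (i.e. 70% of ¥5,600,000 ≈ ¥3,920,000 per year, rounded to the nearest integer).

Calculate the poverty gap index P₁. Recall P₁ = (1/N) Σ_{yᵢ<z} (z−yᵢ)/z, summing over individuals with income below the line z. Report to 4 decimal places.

0.3082

Poor units: ¥700,000, ¥1,100,000 (q = 2 of N = 5).
Relative gaps: (3920000−700000)/3920000 = 0.8214; (3920000−1100000)/3920000 = 0.7194.
Σ = 1.540816. Dividing by the full population N = 5 gives P₁ = 0.3082.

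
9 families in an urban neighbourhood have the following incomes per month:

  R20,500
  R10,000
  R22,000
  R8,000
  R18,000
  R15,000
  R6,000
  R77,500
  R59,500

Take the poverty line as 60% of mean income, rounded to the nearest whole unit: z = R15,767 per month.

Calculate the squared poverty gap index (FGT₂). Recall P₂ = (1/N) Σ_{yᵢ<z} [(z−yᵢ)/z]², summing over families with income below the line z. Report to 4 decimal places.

Below z: R6,000, R8,000, R10,000, R15,000 (q = 4 of N = 9).
Shortfall ratios: (15767−6000)/15767 = 0.6195; (15767−8000)/15767 = 0.4926; (15767−10000)/15767 = 0.3658; (15767−15000)/15767 = 0.0486.
Squared: 0.3837; 0.2427; 0.1338; 0.0024.
Sum = 0.762544; P₂ = 0.762544 / 9 = 0.0847.

0.0847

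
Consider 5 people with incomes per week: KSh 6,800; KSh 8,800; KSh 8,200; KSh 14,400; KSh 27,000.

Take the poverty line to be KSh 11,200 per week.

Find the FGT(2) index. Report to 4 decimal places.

Incomes under z: KSh 6,800, KSh 8,200, KSh 8,800 (q = 3 of N = 5).
Gap ratios (z−y)/z: (11200−6800)/11200 = 0.3929; (11200−8200)/11200 = 0.2679; (11200−8800)/11200 = 0.2143.
Squared: 0.1543; 0.0717; 0.0459.
Sum = 0.272003; P₂ = 0.272003 / 5 = 0.0544.

0.0544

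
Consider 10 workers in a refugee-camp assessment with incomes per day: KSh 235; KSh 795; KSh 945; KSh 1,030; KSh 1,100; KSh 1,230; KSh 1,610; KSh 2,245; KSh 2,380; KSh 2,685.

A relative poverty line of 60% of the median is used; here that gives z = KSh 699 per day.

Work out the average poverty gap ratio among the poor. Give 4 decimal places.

0.6638

Poor units: KSh 235 (q = 1 of N = 10).
Shortfall ratios (z−y)/z: 0.6638; sum = 0.663805.
I averages over the q = 1 poor units only: 0.663805 / 1 = 0.6638.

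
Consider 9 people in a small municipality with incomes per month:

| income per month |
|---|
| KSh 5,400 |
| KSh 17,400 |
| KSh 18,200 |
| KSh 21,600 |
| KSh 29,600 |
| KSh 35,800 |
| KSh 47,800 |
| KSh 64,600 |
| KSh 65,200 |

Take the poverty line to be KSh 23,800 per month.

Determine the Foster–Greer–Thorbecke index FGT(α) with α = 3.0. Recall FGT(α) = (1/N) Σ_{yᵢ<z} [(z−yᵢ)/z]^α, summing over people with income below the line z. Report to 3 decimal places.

0.055

Below z: KSh 5,400, KSh 17,400, KSh 18,200, KSh 21,600 (q = 4 of N = 9).
Shortfall ratios: (23800−5400)/23800 = 0.7731; (23800−17400)/23800 = 0.2689; (23800−18200)/23800 = 0.2353; (23800−21600)/23800 = 0.0924.
Raised to α = 3.0: 0.46209; 0.01945; 0.01303; 0.00079.
Sum = 0.495347; FGT(3.0) = 0.495347 / 9 = 0.055.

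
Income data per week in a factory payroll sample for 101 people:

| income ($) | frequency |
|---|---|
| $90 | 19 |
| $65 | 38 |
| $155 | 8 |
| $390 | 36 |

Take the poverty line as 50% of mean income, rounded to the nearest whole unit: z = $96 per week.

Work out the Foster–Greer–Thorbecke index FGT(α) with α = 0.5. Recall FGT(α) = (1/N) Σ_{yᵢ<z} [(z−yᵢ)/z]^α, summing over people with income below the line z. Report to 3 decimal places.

0.261

Incomes under z: 38×$65, 19×$90 (q = 57 of N = 101).
Normalized shortfalls: (96−65)/96 = 0.3229 (×38); (96−90)/96 = 0.0625 (×19).
Raised to α = 0.5: 0.56826 (×38); 0.25000 (×19).
Sum = 26.343788; FGT(0.5) = 26.343788 / 101 = 0.261.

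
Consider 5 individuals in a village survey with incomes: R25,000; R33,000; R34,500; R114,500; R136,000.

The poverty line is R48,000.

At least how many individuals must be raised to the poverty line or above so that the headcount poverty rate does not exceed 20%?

Currently q = 3 of N = 5 are below the line (H = 0.600).
A headcount ratio of at most 20% allows at most ⌊0.20 × 5⌋ = 1 poor individuals.
So at least 3 − 1 = 2 must be lifted.

2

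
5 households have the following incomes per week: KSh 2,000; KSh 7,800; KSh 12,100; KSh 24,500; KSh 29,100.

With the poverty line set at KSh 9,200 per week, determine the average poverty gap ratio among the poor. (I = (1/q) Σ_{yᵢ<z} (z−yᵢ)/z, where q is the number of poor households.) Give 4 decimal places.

Below the line: KSh 2,000, KSh 7,800 (q = 2 of N = 5).
Shortfall ratios (z−y)/z: 0.7826, 0.1522; sum = 0.934783.
The income-gap ratio divides by q (the poor only): 0.934783 / 2 = 0.4674.

0.4674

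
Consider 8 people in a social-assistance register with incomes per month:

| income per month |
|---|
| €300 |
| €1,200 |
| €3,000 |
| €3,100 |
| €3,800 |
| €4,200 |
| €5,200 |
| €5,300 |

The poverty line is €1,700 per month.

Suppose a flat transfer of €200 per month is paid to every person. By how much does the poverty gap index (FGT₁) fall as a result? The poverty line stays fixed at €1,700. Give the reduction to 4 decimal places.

Before: below the line — €300, €1,200; poverty gap index (FGT₁) = 0.139706.
After the €200 transfer: below the line — €500, €1,400; poverty gap index (FGT₁) = 0.110294.
Reduction = 0.139706 − 0.110294 = 0.0294.

0.0294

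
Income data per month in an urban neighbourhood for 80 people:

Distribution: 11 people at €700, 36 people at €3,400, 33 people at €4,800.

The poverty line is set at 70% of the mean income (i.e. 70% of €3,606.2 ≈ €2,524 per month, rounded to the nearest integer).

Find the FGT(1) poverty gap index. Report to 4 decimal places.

Below z: 11×€700 (q = 11 of N = 80).
Relative gaps: (2524−700)/2524 = 0.7227 (×11).
Σ = 7.949287. Dividing by the full population N = 80 gives P₁ = 0.0994.

0.0994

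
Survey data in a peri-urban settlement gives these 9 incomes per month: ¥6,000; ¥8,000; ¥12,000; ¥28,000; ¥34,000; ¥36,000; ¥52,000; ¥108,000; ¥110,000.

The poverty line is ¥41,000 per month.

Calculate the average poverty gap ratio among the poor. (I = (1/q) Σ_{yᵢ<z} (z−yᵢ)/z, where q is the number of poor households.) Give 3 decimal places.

0.496

Below the line: ¥6,000, ¥8,000, ¥12,000, ¥28,000, ¥34,000, ¥36,000 (q = 6 of N = 9).
Shortfall ratios (z−y)/z: 0.8537, 0.8049, 0.7073, 0.3171, 0.1707, 0.1220; sum = 2.975610.
The income-gap ratio divides by q (the poor only): 2.975610 / 6 = 0.496.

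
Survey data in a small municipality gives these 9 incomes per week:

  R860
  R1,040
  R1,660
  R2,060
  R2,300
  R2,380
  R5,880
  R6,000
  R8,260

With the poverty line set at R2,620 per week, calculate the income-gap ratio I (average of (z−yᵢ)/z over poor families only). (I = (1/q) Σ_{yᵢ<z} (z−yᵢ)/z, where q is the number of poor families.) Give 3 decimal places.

Incomes under z: R860, R1,040, R1,660, R2,060, R2,300, R2,380 (q = 6 of N = 9).
Shortfall ratios (z−y)/z: 0.6718, 0.6031, 0.3664, 0.2137, 0.1221, 0.0916; sum = 2.068702.
I averages over the q = 6 poor units only: 2.068702 / 6 = 0.345.

0.345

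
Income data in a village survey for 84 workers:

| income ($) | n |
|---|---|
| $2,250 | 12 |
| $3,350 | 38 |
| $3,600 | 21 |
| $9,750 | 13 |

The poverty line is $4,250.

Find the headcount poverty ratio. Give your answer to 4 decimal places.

0.8452

71 of the 84 workers have income below $4,250.
H = 71/84 = 0.8452.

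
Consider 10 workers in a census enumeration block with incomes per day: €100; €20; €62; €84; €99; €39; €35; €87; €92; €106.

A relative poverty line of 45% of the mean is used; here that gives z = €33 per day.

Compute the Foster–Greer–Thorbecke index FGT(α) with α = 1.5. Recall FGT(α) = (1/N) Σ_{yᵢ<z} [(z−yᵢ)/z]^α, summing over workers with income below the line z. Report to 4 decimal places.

Incomes under z: €20 (q = 1 of N = 10).
Normalized shortfalls: (33−20)/33 = 0.3939.
Raised to α = 1.5: 0.24725.
Sum = 0.247254; FGT(1.5) = 0.247254 / 10 = 0.0247.

0.0247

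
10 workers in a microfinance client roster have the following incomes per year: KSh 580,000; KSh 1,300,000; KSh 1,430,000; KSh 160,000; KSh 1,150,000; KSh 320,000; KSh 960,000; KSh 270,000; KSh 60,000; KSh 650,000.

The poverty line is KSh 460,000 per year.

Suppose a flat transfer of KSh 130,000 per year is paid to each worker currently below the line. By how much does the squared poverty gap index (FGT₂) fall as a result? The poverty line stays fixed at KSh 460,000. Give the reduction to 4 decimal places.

Before: below the line — KSh 60,000, KSh 160,000, KSh 270,000, KSh 320,000; squared poverty gap index (FGT₂) = 0.144471.
After the KSh 130,000 transfer: below the line — KSh 190,000, KSh 290,000, KSh 400,000, KSh 450,000; squared poverty gap index (FGT₂) = 0.049858.
Reduction = 0.144471 − 0.049858 = 0.0946.

0.0946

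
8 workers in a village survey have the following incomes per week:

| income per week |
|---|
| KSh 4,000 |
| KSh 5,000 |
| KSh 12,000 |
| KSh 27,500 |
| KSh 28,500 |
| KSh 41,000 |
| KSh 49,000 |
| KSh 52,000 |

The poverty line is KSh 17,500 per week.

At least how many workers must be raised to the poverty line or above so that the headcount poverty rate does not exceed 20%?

2

3 of the 8 workers are poor, so H = 3/8 = 0.375.
A headcount ratio of at most 20% allows at most ⌊0.20 × 8⌋ = 1 poor workers.
So at least 3 − 1 = 2 must be lifted.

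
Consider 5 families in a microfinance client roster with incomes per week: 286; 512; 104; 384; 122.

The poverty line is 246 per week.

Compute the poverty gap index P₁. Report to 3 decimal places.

0.216

Incomes under z: 104, 122 (q = 2 of N = 5).
Shortfall ratios: (246−104)/246 = 0.5772; (246−122)/246 = 0.5041.
Sum of shortfalls = 1.081301; P₁ averages over all N: 1.081301 / 5 = 0.216.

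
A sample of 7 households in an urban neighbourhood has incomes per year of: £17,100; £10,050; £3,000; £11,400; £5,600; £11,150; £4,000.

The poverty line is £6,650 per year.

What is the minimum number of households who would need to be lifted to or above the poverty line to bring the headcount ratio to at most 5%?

3

Currently q = 3 of N = 7 are below the line (H = 0.429).
A headcount ratio of at most 5% allows at most ⌊0.05 × 7⌋ = 0 poor households.
So at least 3 − 0 = 3 must be lifted.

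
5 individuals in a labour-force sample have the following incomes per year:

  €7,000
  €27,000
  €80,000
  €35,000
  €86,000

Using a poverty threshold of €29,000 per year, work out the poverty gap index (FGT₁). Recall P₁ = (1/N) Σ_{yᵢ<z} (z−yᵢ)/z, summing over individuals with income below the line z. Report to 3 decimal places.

Incomes under z: €7,000, €27,000 (q = 2 of N = 5).
Relative gaps: (29000−7000)/29000 = 0.7586; (29000−27000)/29000 = 0.0690.
Sum of shortfalls = 0.827586; P₁ averages over all N: 0.827586 / 5 = 0.166.

0.166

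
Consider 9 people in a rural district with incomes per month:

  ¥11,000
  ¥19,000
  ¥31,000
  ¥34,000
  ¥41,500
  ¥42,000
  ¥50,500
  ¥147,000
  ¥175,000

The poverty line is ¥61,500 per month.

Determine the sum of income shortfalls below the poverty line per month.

¥201,500

Incomes under z: ¥11,000, ¥19,000, ¥31,000, ¥34,000, ¥41,500, ¥42,000, ¥50,500 (q = 7 of N = 9).
Individual gaps: 61500−11000 = 50500; 61500−19000 = 42500; 61500−31000 = 30500; 61500−34000 = 27500; 61500−41500 = 20000; 61500−42000 = 19500; 61500−50500 = 11000.
Aggregate gap = ¥201,500.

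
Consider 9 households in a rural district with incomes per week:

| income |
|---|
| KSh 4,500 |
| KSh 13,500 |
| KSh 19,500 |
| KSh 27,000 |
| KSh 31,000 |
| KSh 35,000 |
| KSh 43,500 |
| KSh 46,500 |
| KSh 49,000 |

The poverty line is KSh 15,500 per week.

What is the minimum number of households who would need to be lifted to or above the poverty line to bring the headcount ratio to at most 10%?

2 of the 9 households are poor, so H = 2/9 = 0.222.
A headcount ratio of at most 10% allows at most ⌊0.10 × 9⌋ = 0 poor households.
So at least 2 − 0 = 2 must be lifted.

2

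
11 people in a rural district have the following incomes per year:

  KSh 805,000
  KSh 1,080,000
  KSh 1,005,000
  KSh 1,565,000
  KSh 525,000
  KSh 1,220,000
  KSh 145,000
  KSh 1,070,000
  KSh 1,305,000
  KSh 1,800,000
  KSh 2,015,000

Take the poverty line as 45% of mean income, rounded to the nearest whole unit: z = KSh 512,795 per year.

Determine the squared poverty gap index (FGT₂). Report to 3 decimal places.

Below z: KSh 145,000 (q = 1 of N = 11).
Relative gaps: (512795−145000)/512795 = 0.7172.
Squared: 0.5144.
Sum = 0.514427; P₂ = 0.514427 / 11 = 0.047.

0.047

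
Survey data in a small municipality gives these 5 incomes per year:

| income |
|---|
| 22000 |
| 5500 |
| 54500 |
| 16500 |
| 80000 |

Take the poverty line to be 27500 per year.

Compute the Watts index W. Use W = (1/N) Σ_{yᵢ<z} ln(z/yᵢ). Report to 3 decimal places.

Poor units: 5500, 16500, 22000 (q = 3 of N = 5).
ln(z/y) terms: ln(27500/5500) = 1.6094; ln(27500/16500) = 0.5108; ln(27500/22000) = 0.2231.
W = 2.343407 / 5 = 0.469.

0.469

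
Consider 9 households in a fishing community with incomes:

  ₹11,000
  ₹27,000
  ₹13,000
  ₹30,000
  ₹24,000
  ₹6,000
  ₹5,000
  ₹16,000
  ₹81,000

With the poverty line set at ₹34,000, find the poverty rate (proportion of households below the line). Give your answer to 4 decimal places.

0.8889

8 of the 9 households have income below ₹34,000.
H = 8/9 = 0.8889.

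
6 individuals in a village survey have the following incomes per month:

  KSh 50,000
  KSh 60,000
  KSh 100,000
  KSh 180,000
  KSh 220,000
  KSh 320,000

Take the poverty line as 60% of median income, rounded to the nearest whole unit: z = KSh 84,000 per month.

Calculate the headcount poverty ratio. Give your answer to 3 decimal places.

2 of the 6 individuals have income below KSh 84,000.
H = 2/6 = 0.333.

0.333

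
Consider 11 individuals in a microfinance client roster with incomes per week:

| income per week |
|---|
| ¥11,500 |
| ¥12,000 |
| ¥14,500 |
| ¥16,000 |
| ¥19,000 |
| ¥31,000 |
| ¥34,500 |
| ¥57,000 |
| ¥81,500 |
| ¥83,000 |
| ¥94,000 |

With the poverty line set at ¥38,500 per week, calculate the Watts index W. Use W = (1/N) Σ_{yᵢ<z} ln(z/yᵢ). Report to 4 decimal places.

Below the line: ¥11,500, ¥12,000, ¥14,500, ¥16,000, ¥19,000, ¥31,000, ¥34,500 (q = 7 of N = 11).
Log gaps: ln(38500/11500) = 1.2083; ln(38500/12000) = 1.1658; ln(38500/14500) = 0.9765; ln(38500/16000) = 0.8781; ln(38500/19000) = 0.7062; ln(38500/31000) = 0.2167; ln(38500/34500) = 0.1097.
W = 5.261231 / 11 = 0.4783.

0.4783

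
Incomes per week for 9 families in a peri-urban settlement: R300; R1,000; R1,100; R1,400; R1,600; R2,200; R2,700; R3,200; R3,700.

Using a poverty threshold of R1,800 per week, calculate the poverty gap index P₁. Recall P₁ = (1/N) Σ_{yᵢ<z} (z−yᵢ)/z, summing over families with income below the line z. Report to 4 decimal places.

0.2222

Incomes under z: R300, R1,000, R1,100, R1,400, R1,600 (q = 5 of N = 9).
Shortfall ratios: (1800−300)/1800 = 0.8333; (1800−1000)/1800 = 0.4444; (1800−1100)/1800 = 0.3889; (1800−1400)/1800 = 0.2222; (1800−1600)/1800 = 0.1111.
Σ = 2.000000. Dividing by the full population N = 9 gives P₁ = 0.2222.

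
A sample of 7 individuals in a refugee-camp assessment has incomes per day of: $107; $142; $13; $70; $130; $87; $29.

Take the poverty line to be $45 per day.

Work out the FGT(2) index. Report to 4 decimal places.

0.0903

Incomes under z: $13, $29 (q = 2 of N = 7).
Shortfall ratios: (45−13)/45 = 0.7111; (45−29)/45 = 0.3556.
Squared: 0.5057; 0.1264.
Sum = 0.632099; P₂ = 0.632099 / 7 = 0.0903.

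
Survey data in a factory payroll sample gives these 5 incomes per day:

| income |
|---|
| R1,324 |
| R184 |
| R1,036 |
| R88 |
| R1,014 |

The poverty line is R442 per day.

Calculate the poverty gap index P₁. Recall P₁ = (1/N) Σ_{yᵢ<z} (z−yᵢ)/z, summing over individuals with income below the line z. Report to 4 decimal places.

0.2769

Below the line: R88, R184 (q = 2 of N = 5).
Relative gaps: (442−88)/442 = 0.8009; (442−184)/442 = 0.5837.
Sum of shortfalls = 1.384615; P₁ averages over all N: 1.384615 / 5 = 0.2769.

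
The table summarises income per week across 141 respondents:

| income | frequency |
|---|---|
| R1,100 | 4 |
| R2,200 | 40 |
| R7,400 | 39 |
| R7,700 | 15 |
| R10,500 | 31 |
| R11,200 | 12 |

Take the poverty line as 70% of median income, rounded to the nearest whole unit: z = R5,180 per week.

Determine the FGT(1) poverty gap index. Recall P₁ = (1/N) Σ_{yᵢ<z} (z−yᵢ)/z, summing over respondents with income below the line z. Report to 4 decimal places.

Below z: 4×R1,100, 40×R2,200 (q = 44 of N = 141).
Relative gaps: (5180−1100)/5180 = 0.7876 (×4); (5180−2200)/5180 = 0.5753 (×40).
Sum of shortfalls = 26.162162; P₁ averages over all N: 26.162162 / 141 = 0.1855.

0.1855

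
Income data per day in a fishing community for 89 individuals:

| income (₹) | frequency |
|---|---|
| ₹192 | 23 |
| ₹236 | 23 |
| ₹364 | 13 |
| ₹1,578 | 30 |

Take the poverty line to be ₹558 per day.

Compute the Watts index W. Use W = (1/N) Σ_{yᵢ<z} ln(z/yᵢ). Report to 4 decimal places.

0.5605

Below the line: 23×₹192, 23×₹236, 13×₹364 (q = 59 of N = 89).
ln(z/y) terms: ln(558/192) = 1.0669 (×23); ln(558/236) = 0.8605 (×23); ln(558/364) = 0.4272 (×13).
W = 49.883653 / 89 = 0.5605.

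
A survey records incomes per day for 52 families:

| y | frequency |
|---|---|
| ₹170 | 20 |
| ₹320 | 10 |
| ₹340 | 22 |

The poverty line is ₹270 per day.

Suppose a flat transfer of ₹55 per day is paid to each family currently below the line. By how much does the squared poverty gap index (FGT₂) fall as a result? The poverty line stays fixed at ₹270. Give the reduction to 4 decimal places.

0.0421

Before: below the line — 20×₹170; squared poverty gap index (FGT₂) = 0.052759.
After the ₹55 transfer: below the line — 20×₹225; squared poverty gap index (FGT₂) = 0.010684.
Reduction = 0.052759 − 0.010684 = 0.0421.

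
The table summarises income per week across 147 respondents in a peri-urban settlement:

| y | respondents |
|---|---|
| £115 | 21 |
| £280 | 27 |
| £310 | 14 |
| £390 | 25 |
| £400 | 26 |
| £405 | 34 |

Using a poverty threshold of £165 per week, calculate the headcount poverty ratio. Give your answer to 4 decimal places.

0.1429

21 of the 147 respondents have income below £165.
H = 21/147 = 0.1429.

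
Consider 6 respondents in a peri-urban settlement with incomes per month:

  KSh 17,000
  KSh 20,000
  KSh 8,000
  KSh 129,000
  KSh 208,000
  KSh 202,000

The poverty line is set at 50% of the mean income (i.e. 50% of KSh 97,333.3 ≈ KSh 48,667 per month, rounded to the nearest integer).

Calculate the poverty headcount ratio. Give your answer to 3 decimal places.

3 of the 6 respondents have income below KSh 48,667.
H = 3/6 = 0.500.

0.500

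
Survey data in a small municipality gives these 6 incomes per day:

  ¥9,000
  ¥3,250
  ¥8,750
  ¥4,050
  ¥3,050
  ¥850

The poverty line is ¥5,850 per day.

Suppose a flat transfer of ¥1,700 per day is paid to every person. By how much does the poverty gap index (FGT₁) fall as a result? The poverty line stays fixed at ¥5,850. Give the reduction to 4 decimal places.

Before: below the line — ¥850, ¥3,050, ¥3,250, ¥4,050; poverty gap index (FGT₁) = 0.347578.
After the ¥1,700 transfer: below the line — ¥2,550, ¥4,750, ¥4,950, ¥5,750; poverty gap index (FGT₁) = 0.153846.
Reduction = 0.347578 − 0.153846 = 0.1937.

0.1937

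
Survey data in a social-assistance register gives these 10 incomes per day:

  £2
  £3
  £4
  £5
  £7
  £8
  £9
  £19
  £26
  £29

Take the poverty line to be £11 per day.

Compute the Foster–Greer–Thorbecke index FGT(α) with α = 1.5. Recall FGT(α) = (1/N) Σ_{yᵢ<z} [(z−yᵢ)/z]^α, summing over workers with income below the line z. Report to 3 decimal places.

0.271

Below z: £2, £3, £4, £5, £7, £8, £9 (q = 7 of N = 10).
Gap ratios (z−y)/z: (11−2)/11 = 0.8182; (11−3)/11 = 0.7273; (11−4)/11 = 0.6364; (11−5)/11 = 0.5455; (11−7)/11 = 0.3636; (11−8)/11 = 0.2727; (11−9)/11 = 0.1818.
Raised to α = 1.5: 0.74007; 0.62022; 0.50764; 0.40284; 0.21928; 0.14243; 0.07753.
Sum = 2.710017; FGT(1.5) = 2.710017 / 10 = 0.271.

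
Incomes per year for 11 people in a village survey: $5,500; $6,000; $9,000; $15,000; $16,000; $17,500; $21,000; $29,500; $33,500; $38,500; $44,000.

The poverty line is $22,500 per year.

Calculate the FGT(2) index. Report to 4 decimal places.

0.1561

Below z: $5,500, $6,000, $9,000, $15,000, $16,000, $17,500, $21,000 (q = 7 of N = 11).
Shortfall ratios: (22500−5500)/22500 = 0.7556; (22500−6000)/22500 = 0.7333; (22500−9000)/22500 = 0.6000; (22500−15000)/22500 = 0.3333; (22500−16000)/22500 = 0.2889; (22500−17500)/22500 = 0.2222; (22500−21000)/22500 = 0.0667.
Squared: 0.5709; 0.5378; 0.3600; 0.1111; 0.0835; 0.0494; 0.0044.
Sum = 1.717037; P₂ = 1.717037 / 11 = 0.1561.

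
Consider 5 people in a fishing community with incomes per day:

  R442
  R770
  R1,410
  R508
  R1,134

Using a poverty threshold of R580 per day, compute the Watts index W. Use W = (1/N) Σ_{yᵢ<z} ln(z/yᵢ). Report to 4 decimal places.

0.0809

Below z: R442, R508 (q = 2 of N = 5).
Log gaps: ln(580/442) = 0.2717; ln(580/508) = 0.1325.
W = 0.404265 / 5 = 0.0809.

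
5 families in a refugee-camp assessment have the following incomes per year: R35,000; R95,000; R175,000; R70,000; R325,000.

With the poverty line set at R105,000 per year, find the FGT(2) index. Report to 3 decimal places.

Below z: R35,000, R70,000, R95,000 (q = 3 of N = 5).
Relative gaps: (105000−35000)/105000 = 0.6667; (105000−70000)/105000 = 0.3333; (105000−95000)/105000 = 0.0952.
Squared: 0.4444; 0.1111; 0.0091.
Sum = 0.564626; P₂ = 0.564626 / 5 = 0.113.

0.113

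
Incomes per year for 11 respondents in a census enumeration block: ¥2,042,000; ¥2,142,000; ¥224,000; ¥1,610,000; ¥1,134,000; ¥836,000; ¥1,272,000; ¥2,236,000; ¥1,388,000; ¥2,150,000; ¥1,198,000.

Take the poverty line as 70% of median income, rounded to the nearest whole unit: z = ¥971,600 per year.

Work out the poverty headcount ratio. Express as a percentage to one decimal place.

2 of the 11 respondents have income below ¥971,600.
H = 2/11 = 18.2%.

18.2%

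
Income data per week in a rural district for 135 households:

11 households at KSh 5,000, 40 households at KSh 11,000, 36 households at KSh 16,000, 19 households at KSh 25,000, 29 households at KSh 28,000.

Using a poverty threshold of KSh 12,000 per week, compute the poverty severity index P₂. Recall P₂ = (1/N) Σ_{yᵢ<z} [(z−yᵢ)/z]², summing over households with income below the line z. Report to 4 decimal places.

Below the line: 11×KSh 5,000, 40×KSh 11,000 (q = 51 of N = 135).
Gap ratios (z−y)/z: (12000−5000)/12000 = 0.5833 (×11); (12000−11000)/12000 = 0.0833 (×40).
Squared: 0.3403 (×11); 0.0069 (×40).
Sum = 4.020833; P₂ = 4.020833 / 135 = 0.0298.

0.0298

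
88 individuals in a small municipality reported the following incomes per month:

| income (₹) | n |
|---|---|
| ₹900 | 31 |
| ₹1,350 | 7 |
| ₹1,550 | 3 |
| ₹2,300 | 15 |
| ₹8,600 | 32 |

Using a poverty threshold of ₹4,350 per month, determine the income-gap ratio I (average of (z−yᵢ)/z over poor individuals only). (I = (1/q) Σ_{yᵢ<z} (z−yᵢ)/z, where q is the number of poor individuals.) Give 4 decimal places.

0.6860

Incomes under z: 31×₹900, 7×₹1,350, 3×₹1,550, 15×₹2,300 (q = 56 of N = 88).
Relative gaps: 0.7931 (×31), 0.6897 (×7), 0.6437 (×3), 0.4713 (×15); sum = 38.413793.
The income-gap ratio divides by q (the poor only): 38.413793 / 56 = 0.6860.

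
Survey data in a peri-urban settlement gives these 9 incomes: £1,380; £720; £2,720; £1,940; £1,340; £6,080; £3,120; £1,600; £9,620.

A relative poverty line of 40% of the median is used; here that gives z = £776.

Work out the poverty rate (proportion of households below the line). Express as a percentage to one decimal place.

11.1%

1 of the 9 households have income below £776.
H = 1/9 = 11.1%.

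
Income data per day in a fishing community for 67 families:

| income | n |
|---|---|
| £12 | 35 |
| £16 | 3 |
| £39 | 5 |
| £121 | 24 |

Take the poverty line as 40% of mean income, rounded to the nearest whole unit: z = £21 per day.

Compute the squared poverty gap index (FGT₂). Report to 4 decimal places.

0.0985

Below z: 35×£12, 3×£16 (q = 38 of N = 67).
Relative gaps: (21−12)/21 = 0.4286 (×35); (21−16)/21 = 0.2381 (×3).
Squared: 0.1837 (×35); 0.0567 (×3).
Sum = 6.598639; P₂ = 6.598639 / 67 = 0.0985.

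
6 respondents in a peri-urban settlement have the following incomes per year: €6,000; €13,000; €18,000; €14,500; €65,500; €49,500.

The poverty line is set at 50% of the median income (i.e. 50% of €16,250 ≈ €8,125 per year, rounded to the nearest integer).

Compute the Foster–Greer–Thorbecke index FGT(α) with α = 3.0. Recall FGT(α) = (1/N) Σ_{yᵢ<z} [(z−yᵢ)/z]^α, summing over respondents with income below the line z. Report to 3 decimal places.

Incomes under z: €6,000 (q = 1 of N = 6).
Gap ratios (z−y)/z: (8125−6000)/8125 = 0.2615.
Raised to α = 3.0: 0.01789.
Sum = 0.017890; FGT(3.0) = 0.017890 / 6 = 0.003.

0.003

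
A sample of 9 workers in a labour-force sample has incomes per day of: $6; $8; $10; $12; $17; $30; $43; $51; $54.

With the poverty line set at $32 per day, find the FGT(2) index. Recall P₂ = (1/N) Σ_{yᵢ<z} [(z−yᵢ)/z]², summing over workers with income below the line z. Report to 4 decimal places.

Below the line: $6, $8, $10, $12, $17, $30 (q = 6 of N = 9).
Relative gaps: (32−6)/32 = 0.8125; (32−8)/32 = 0.7500; (32−10)/32 = 0.6875; (32−12)/32 = 0.6250; (32−17)/32 = 0.4688; (32−30)/32 = 0.0625.
Squared: 0.6602; 0.5625; 0.4727; 0.3906; 0.2197; 0.0039.
Sum = 2.309570; P₂ = 2.309570 / 9 = 0.2566.

0.2566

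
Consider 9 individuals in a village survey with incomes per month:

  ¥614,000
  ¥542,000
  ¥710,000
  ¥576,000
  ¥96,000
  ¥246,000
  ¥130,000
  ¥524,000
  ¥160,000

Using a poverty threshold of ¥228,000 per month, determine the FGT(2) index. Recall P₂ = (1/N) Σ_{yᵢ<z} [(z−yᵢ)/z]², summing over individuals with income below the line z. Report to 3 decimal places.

0.068

Below the line: ¥96,000, ¥130,000, ¥160,000 (q = 3 of N = 9).
Relative gaps: (228000−96000)/228000 = 0.5789; (228000−130000)/228000 = 0.4298; (228000−160000)/228000 = 0.2982.
Squared: 0.3352; 0.1847; 0.0890.
Sum = 0.608880; P₂ = 0.608880 / 9 = 0.068.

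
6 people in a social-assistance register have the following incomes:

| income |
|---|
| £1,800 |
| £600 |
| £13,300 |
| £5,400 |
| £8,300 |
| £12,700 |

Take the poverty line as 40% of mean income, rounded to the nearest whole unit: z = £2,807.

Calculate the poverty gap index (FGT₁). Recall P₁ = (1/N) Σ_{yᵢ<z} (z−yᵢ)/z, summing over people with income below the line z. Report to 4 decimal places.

0.1908

Incomes under z: £600, £1,800 (q = 2 of N = 6).
Normalized shortfalls: (2807−600)/2807 = 0.7862; (2807−1800)/2807 = 0.3587.
Sum of shortfalls = 1.144995; P₁ averages over all N: 1.144995 / 6 = 0.1908.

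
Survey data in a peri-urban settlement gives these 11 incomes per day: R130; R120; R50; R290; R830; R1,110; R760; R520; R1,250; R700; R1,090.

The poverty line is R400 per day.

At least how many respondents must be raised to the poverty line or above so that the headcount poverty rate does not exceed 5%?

Currently q = 4 of N = 11 are below the line (H = 0.364).
A headcount ratio of at most 5% allows at most ⌊0.05 × 11⌋ = 0 poor respondents.
So at least 4 − 0 = 4 must be lifted.

4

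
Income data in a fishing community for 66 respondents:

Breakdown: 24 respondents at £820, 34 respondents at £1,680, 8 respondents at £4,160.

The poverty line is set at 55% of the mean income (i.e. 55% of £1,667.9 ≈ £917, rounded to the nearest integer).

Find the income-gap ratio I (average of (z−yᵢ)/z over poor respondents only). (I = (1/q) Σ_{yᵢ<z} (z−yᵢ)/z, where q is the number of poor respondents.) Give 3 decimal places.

Below z: 24×£820 (q = 24 of N = 66).
Relative gaps: 0.1058 (×24); sum = 2.538713.
I averages over the q = 24 poor units only: 2.538713 / 24 = 0.106.

0.106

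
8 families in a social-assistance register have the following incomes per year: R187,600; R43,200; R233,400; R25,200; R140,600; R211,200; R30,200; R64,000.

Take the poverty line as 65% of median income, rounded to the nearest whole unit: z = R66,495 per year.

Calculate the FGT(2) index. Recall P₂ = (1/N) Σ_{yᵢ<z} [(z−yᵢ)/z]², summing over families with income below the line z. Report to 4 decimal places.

Below z: R25,200, R30,200, R43,200, R64,000 (q = 4 of N = 8).
Normalized shortfalls: (66495−25200)/66495 = 0.6210; (66495−30200)/66495 = 0.5458; (66495−43200)/66495 = 0.3503; (66495−64000)/66495 = 0.0375.
Squared: 0.3857; 0.2979; 0.1227; 0.0014.
Sum = 0.807739; P₂ = 0.807739 / 8 = 0.1010.

0.1010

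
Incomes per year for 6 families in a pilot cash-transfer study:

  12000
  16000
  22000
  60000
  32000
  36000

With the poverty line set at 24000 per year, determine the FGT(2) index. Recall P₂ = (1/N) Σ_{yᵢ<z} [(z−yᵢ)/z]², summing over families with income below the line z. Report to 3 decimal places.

Below z: 12000, 16000, 22000 (q = 3 of N = 6).
Normalized shortfalls: (24000−12000)/24000 = 0.5000; (24000−16000)/24000 = 0.3333; (24000−22000)/24000 = 0.0833.
Squared: 0.2500; 0.1111; 0.0069.
Sum = 0.368056; P₂ = 0.368056 / 6 = 0.061.

0.061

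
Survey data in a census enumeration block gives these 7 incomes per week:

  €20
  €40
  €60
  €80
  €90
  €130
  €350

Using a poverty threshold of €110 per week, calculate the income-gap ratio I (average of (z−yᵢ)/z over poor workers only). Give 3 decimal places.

0.473

Poor units: €20, €40, €60, €80, €90 (q = 5 of N = 7).
Relative gaps: 0.8182, 0.6364, 0.4545, 0.2727, 0.1818; sum = 2.363636.
I averages over the q = 5 poor units only: 2.363636 / 5 = 0.473.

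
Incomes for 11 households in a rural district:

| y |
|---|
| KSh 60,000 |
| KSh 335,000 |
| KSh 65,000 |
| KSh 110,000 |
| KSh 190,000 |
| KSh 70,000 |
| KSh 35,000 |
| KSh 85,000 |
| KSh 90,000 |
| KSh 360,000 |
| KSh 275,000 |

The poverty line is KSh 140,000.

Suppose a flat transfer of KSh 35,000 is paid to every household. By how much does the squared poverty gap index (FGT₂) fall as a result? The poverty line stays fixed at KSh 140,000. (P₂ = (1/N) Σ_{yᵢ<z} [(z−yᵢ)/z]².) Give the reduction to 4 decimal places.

Before: below the line — KSh 35,000, KSh 60,000, KSh 65,000, KSh 70,000, KSh 85,000, KSh 90,000, KSh 110,000; squared poverty gap index (FGT₂) = 0.159439.
After the KSh 35,000 transfer: below the line — KSh 70,000, KSh 95,000, KSh 100,000, KSh 105,000, KSh 120,000, KSh 125,000; squared poverty gap index (FGT₂) = 0.048122.
Reduction = 0.159439 − 0.048122 = 0.1113.

0.1113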